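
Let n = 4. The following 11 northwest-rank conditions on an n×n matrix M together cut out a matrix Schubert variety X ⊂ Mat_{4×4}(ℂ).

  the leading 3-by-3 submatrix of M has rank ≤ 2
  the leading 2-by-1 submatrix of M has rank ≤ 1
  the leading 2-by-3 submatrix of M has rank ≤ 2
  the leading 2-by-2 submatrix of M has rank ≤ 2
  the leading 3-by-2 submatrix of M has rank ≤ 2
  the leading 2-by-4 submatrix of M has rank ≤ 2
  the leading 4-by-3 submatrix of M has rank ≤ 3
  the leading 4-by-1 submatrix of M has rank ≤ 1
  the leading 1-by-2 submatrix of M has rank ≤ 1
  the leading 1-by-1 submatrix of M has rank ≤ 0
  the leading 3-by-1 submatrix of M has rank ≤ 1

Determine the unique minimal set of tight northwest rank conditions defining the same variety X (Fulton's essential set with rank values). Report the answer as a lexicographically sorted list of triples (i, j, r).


The tightest implied rank at each (i,j), from the 11 conditions:

  row 1: 0  1  1  1
  row 2: 1  2  2  2
  row 3: 1  2  2  3
  row 4: 1  2  3  4

reading off 1-entries of Δ²R: w = (2, 1, 4, 3).

2 SE-corners of the 2-cell Rothe diagram give Ess(w):

[(1, 1, 0), (3, 3, 2)]


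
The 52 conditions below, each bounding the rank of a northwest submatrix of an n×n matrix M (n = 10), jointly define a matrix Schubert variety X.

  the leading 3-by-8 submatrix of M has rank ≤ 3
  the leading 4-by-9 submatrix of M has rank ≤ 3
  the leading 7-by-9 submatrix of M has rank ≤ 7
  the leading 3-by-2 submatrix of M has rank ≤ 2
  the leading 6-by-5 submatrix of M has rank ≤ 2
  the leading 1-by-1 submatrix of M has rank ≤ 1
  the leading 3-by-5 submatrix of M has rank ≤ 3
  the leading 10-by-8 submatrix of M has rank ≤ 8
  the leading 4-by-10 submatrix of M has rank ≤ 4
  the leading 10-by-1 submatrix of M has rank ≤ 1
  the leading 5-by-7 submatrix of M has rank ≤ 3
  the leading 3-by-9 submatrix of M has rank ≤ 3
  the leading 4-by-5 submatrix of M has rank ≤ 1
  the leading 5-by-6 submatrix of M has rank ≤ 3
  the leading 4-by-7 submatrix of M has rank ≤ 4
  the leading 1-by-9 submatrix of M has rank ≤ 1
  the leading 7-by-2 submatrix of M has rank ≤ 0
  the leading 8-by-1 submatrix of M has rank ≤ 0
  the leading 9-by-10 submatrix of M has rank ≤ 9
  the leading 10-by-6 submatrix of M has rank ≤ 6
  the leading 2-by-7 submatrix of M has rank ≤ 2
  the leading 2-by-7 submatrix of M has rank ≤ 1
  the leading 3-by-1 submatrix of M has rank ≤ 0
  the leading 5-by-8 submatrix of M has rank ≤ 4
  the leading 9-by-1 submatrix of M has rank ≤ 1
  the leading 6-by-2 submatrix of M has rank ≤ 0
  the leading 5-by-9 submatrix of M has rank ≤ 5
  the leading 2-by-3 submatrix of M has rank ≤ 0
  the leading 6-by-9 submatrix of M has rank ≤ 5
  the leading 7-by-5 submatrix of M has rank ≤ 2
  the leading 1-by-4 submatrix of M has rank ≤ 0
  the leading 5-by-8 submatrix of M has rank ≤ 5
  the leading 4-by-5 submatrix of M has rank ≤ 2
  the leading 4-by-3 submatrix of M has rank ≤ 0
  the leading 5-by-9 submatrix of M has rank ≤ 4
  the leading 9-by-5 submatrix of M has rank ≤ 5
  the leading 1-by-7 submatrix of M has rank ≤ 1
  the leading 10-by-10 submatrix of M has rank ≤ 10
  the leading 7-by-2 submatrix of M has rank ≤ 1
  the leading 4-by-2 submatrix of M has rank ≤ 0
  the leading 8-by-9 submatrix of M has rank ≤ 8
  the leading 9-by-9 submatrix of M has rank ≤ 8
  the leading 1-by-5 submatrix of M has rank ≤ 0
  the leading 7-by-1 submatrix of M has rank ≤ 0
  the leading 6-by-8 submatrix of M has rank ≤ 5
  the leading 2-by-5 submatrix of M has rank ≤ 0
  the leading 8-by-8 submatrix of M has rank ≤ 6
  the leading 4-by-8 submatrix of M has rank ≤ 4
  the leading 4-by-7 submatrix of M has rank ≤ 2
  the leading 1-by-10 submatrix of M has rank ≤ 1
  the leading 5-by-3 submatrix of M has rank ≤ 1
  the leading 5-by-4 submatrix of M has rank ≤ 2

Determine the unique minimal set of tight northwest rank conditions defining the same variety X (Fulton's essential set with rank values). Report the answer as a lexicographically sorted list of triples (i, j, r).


The tightest implied rank at each (i,j), from the 52 conditions:

  row 1: 0  0  0  0  0  1  1  1  1  1
  row 2: 0  0  0  0  0  1  1  2  2  2
  row 3: 0  0  0  1  1  2  2  3  3  3
  row 4: 0  0  0  1  1  2  2  3  3  4
  row 5: 0  0  1  2  2  3  3  4  4  5
  row 6: 0  0  1  2  2  3  4  5  5  6
  row 7: 0  0  1  2  2  3  4  5  6  7
  row 8: 0  1  2  3  3  4  5  6  7  8
  row 9: 1  2  3  4  4  5  6  7  8  9
  row 10: 1  2  3  4  5  6  7  8  9  10

second differences of R give the permutation w = (6, 8, 4, 10, 3, 7, 9, 2, 1, 5).

9 SE-corners of the 29-cell Rothe diagram give Ess(w):

[(2, 5, 0), (2, 7, 1), (4, 3, 0), (4, 5, 1), (4, 7, 2), (4, 9, 3), (7, 2, 0), (7, 5, 2), (8, 1, 0)]


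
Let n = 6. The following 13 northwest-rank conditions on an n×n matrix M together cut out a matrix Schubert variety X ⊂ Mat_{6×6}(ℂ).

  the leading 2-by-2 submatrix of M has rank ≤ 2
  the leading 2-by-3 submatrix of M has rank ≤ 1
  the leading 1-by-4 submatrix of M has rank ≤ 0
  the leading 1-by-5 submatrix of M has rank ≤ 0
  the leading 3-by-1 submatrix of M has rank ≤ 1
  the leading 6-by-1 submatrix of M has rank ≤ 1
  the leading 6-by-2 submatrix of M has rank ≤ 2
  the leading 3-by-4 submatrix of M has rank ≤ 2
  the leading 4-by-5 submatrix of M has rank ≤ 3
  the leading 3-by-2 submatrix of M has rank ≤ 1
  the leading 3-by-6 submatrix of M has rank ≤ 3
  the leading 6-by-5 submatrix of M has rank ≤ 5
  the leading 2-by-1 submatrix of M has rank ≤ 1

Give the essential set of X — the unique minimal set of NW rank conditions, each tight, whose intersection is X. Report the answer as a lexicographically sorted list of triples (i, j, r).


Propagating the 13 rank bounds to every northwest block:

  row 1: 0 | 0 | 0 | 0 | 0 | 1
  row 2: 1 | 1 | 1 | 1 | 1 | 2
  row 3: 1 | 1 | 2 | 2 | 2 | 3
  row 4: 1 | 2 | 3 | 3 | 3 | 4
  row 5: 1 | 2 | 3 | 4 | 4 | 5
  row 6: 1 | 2 | 3 | 4 | 5 | 6

hence w(1..6) = (6, 1, 3, 2, 4, 5).

|D(w)|=6, |Ess(w)|=2:

[(1, 5, 0), (3, 2, 1)]


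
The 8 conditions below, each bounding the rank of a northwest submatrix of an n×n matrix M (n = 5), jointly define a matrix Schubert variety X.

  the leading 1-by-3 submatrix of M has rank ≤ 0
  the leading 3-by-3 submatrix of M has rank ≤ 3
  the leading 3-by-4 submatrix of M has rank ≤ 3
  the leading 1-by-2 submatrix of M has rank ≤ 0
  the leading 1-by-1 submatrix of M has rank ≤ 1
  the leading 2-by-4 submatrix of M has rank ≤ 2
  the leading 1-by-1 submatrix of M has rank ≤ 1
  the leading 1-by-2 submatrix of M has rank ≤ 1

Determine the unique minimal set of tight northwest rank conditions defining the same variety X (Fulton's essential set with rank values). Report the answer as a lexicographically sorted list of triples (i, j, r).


Computing R[i][j] = min implied NW-rank bound (n=5, 8 conditions):

  R[1]: 0  0  0  1  1
  R[2]: 1  1  1  2  2
  R[3]: 1  2  2  3  3
  R[4]: 1  2  3  4  4
  R[5]: 1  2  3  4  5

reading off 1-entries of Δ²R: w = (4, 1, 2, 3, 5).

Rothe diagram D(w) (3 cells), 1 SE-corner (essential condition):

[(1, 3, 0)]


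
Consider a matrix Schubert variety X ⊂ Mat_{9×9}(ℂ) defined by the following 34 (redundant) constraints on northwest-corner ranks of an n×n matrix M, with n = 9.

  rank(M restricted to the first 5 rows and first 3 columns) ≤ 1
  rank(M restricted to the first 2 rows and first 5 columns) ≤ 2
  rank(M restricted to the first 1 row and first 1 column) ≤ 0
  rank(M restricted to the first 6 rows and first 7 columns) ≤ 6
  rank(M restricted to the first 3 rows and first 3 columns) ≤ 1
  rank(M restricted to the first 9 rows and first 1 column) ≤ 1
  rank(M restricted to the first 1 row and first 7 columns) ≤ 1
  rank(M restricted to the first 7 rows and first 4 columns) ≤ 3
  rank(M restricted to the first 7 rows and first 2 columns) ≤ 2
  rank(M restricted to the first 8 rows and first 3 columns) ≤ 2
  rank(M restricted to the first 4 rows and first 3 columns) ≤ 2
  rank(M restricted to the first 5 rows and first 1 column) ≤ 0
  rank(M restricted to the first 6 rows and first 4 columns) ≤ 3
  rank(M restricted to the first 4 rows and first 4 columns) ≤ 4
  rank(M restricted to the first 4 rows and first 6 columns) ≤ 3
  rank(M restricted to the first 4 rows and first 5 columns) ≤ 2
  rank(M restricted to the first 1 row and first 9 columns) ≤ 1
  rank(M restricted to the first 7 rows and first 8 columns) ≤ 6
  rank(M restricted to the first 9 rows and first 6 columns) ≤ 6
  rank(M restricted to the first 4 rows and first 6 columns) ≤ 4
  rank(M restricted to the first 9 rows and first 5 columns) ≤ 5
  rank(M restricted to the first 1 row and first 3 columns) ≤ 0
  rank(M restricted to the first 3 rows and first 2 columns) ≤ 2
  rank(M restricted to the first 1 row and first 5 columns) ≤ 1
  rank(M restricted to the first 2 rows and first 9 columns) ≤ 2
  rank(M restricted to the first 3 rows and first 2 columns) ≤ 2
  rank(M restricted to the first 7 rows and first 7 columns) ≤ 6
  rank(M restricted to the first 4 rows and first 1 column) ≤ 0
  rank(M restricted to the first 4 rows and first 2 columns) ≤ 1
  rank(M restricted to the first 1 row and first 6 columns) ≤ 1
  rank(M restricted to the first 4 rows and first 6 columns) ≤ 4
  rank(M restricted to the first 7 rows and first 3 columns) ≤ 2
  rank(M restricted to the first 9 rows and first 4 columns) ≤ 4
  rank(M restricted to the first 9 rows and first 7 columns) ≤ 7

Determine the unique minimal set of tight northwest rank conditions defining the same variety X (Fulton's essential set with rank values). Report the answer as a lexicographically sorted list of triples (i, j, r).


Rank table r_w(9×9) implied by the 34 constraints:

  0 | 0 | 0 | 1 | 1 | 1 | 1 | 1 | 1
  0 | 1 | 1 | 2 | 2 | 2 | 2 | 2 | 2
  0 | 1 | 1 | 2 | 2 | 3 | 3 | 3 | 3
  0 | 1 | 1 | 2 | 2 | 3 | 4 | 4 | 4
  0 | 1 | 1 | 2 | 3 | 4 | 5 | 5 | 5
  1 | 2 | 2 | 3 | 4 | 5 | 6 | 6 | 6
  1 | 2 | 2 | 3 | 4 | 5 | 6 | 6 | 7
  1 | 2 | 2 | 3 | 4 | 5 | 6 | 7 | 8
  1 | 2 | 3 | 4 | 5 | 6 | 7 | 8 | 9

reading off 1-entries of Δ²R: w = (4, 2, 6, 7, 5, 1, 9, 8, 3).

Rothe diagram D(w) (15 cells), 6 SE-corners (essential conditions):

[(1, 3, 0), (4, 5, 2), (5, 1, 0), (5, 3, 1), (7, 8, 6), (8, 3, 2)]


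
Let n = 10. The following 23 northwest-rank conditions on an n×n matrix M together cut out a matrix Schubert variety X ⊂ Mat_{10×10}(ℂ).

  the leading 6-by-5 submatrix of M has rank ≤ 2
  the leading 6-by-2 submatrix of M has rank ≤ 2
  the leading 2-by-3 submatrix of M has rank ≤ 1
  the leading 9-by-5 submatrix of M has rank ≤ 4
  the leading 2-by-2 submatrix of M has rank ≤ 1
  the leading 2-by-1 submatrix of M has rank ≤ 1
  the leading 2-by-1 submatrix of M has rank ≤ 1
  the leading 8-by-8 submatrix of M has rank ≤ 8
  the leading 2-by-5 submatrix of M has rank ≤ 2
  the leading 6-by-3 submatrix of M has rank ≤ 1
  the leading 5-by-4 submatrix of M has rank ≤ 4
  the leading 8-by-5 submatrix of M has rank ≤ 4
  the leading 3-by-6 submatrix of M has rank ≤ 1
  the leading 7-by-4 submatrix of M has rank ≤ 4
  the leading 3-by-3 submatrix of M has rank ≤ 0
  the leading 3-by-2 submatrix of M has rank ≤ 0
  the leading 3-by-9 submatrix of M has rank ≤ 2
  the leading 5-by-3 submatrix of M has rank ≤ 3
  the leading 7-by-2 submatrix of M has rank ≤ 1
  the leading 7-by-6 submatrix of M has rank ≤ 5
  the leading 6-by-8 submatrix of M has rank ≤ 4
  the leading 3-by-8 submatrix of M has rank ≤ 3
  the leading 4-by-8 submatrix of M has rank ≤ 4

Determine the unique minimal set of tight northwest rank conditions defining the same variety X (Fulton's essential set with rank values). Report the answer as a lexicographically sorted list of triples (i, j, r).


Propagating the 23 rank bounds to every northwest block:

  0 0 0 1 1 1 1 1 1 1
  0 0 0 1 1 1 2 2 2 2
  0 0 0 1 1 1 2 2 2 3
  1 1 1 2 2 2 3 3 3 4
  1 1 1 2 2 3 4 4 4 5
  1 1 1 2 2 3 4 4 5 6
  1 1 2 3 3 4 5 5 6 7
  1 2 3 4 4 5 6 6 7 8
  1 2 3 4 4 5 6 7 8 9
  1 2 3 4 5 6 7 8 9 10

reading off 1-entries of Δ²R: w = (4, 7, 10, 1, 6, 9, 3, 2, 8, 5).

D(w) has 24 cells with 8 SE-corners; essential set:

[(3, 3, 0), (3, 6, 1), (3, 9, 2), (6, 3, 1), (6, 5, 2), (6, 8, 4), (7, 2, 1), (9, 5, 4)]


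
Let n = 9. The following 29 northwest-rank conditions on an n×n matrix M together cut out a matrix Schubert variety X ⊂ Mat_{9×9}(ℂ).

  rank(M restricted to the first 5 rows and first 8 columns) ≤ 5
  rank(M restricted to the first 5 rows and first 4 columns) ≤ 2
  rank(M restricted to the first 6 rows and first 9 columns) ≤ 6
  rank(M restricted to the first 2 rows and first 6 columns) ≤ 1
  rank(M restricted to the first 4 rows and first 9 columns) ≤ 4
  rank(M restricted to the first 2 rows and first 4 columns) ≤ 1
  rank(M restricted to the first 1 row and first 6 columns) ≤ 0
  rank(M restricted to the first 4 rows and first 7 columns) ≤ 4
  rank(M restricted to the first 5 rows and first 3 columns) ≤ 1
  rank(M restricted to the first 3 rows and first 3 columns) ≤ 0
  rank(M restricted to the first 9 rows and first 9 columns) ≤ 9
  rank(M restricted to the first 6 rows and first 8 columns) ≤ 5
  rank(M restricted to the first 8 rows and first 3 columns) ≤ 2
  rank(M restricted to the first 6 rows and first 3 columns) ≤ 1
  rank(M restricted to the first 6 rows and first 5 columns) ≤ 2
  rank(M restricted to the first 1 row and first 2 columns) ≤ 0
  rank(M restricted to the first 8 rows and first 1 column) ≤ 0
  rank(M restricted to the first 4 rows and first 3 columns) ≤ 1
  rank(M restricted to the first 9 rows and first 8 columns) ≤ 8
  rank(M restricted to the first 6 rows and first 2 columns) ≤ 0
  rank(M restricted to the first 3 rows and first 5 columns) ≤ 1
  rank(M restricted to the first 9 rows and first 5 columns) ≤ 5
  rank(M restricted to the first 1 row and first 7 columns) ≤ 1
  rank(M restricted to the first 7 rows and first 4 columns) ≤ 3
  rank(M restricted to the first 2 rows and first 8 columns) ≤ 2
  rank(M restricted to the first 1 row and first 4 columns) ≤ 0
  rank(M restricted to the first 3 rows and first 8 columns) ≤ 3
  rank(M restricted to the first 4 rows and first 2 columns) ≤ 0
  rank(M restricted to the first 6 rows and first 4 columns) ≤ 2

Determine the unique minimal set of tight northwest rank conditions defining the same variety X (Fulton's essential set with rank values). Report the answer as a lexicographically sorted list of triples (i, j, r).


The tightest implied rank at each (i,j), from the 29 conditions:

  i=1: 0, 0, 0, 0, 0, 0, 1, 1, 1
  i=2: 0, 0, 0, 1, 1, 1, 2, 2, 2
  i=3: 0, 0, 0, 1, 1, 2, 3, 3, 3
  i=4: 0, 0, 1, 2, 2, 3, 4, 4, 4
  i=5: 0, 0, 1, 2, 2, 3, 4, 5, 5
  i=6: 0, 0, 1, 2, 2, 3, 4, 5, 6
  i=7: 0, 1, 2, 3, 3, 4, 5, 6, 7
  i=8: 0, 1, 2, 3, 4, 5, 6, 7, 8
  i=9: 1, 2, 3, 4, 5, 6, 7, 8, 9

second differences of R give the permutation w = (7, 4, 6, 3, 8, 9, 2, 5, 1).

ℓ(w)=23; the 6 essential cells (i,j,r):

[(1, 6, 0), (3, 3, 0), (3, 5, 1), (6, 2, 0), (6, 5, 2), (8, 1, 0)]


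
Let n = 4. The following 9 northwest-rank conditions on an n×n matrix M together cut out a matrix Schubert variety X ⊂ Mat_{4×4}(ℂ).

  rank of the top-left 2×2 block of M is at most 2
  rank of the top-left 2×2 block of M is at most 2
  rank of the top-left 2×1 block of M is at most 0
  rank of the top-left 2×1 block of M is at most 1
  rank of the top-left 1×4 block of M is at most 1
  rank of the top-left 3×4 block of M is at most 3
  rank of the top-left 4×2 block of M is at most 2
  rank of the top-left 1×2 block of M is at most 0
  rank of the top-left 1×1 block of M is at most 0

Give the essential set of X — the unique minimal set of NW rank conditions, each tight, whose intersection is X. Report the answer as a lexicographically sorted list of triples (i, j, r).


Propagating the 9 rank bounds to every northwest block:

  row 1: 0 | 0 | 1 | 1
  row 2: 0 | 1 | 2 | 2
  row 3: 1 | 2 | 3 | 3
  row 4: 1 | 2 | 3 | 4

reading off 1-entries of Δ²R: w = (3, 2, 1, 4).

Rothe diagram D(w) (3 cells), 2 SE-corners (essential conditions):

[(1, 2, 0), (2, 1, 0)]


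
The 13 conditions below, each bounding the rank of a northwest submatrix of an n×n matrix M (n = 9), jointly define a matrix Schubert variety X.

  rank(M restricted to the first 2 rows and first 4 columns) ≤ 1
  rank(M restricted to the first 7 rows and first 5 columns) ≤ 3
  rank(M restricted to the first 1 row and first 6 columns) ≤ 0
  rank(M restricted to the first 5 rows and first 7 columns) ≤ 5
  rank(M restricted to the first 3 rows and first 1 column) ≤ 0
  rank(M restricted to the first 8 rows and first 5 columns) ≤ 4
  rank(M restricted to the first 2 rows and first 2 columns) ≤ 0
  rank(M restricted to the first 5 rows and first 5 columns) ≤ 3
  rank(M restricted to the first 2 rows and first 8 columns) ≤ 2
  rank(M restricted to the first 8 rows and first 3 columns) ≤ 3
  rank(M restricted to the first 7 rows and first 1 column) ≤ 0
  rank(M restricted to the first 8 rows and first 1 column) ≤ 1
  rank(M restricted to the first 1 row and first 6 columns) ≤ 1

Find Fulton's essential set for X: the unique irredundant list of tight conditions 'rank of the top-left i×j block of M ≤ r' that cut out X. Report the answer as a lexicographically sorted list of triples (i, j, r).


Propagating the 13 rank bounds to every northwest block:

  0 | 0 | 0 | 0 | 0 | 0 | 1 | 1 | 1
  0 | 0 | 1 | 1 | 1 | 1 | 2 | 2 | 2
  0 | 1 | 2 | 2 | 2 | 2 | 3 | 3 | 3
  0 | 1 | 2 | 3 | 3 | 3 | 4 | 4 | 4
  0 | 1 | 2 | 3 | 3 | 4 | 5 | 5 | 5
  0 | 1 | 2 | 3 | 3 | 4 | 5 | 6 | 6
  0 | 1 | 2 | 3 | 3 | 4 | 5 | 6 | 7
  1 | 2 | 3 | 4 | 4 | 5 | 6 | 7 | 8
  1 | 2 | 3 | 4 | 5 | 6 | 7 | 8 | 9

the unique w with this rank table is (7, 3, 2, 4, 6, 8, 9, 1, 5).

Rothe diagram D(w) (16 cells), 4 SE-corners (essential conditions):

[(1, 6, 0), (2, 2, 0), (7, 1, 0), (7, 5, 3)]


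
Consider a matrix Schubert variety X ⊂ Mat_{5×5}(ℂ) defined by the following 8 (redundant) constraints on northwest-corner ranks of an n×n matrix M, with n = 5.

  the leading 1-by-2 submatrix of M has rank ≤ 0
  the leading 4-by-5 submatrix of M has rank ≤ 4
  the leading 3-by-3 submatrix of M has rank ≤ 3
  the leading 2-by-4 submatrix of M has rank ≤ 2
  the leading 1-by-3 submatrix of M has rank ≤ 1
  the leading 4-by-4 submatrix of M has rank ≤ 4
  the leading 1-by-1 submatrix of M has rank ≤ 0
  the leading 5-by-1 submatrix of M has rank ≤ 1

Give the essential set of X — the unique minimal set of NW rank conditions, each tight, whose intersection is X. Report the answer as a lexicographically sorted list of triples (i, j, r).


Rank table r_w(5×5) implied by the 8 constraints:

  0 0 1 1 1
  1 1 2 2 2
  1 2 3 3 3
  1 2 3 4 4
  1 2 3 4 5

hence w(1..5) = (3, 1, 2, 4, 5).

Rothe diagram D(w) (2 cells), 1 SE-corner (essential condition):

[(1, 2, 0)]


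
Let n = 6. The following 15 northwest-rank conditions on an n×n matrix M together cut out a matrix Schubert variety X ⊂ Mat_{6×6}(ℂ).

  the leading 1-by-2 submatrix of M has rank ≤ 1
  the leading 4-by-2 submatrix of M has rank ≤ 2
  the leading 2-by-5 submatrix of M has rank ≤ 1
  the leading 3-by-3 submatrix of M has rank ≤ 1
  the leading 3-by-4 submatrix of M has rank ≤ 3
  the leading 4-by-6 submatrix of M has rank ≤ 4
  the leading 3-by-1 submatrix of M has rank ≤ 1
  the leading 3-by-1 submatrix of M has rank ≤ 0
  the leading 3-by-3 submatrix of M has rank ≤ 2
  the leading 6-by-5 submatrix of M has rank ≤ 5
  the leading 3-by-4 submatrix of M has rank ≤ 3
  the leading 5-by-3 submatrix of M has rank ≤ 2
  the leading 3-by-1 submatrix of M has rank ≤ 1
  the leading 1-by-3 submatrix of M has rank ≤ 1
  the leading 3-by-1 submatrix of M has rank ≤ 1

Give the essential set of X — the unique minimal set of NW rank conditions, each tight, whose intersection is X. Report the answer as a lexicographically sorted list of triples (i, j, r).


The tightest implied rank at each (i,j), from the 15 conditions:

  row 1: 0  1  1  1  1  1
  row 2: 0  1  1  1  1  2
  row 3: 0  1  1  2  2  3
  row 4: 1  2  2  3  3  4
  row 5: 1  2  2  3  4  5
  row 6: 1  2  3  4  5  6

second differences of R give the permutation w = (2, 6, 4, 1, 5, 3).

ℓ(w)=8; the 4 essential cells (i,j,r):

[(2, 5, 1), (3, 1, 0), (3, 3, 1), (5, 3, 2)]


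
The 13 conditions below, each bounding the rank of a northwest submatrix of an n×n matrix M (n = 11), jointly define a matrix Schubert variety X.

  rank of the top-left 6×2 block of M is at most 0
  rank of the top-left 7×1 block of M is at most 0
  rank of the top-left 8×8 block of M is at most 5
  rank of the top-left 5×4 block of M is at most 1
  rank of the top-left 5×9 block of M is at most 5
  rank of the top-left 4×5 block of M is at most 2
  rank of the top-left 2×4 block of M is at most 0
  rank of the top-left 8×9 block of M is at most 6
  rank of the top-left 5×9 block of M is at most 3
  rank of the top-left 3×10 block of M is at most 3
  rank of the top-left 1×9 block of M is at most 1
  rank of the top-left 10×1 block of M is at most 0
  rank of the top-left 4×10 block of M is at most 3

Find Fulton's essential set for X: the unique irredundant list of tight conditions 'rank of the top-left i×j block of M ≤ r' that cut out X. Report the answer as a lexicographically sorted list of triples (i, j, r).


Propagating the 13 rank bounds to every northwest block:

  R[1]: 0 0 0 0 1 1 1 1 1 1 1
  R[2]: 0 0 0 0 1 2 2 2 2 2 2
  R[3]: 0 0 1 1 2 3 3 3 3 3 3
  R[4]: 0 0 1 1 2 3 3 3 3 3 4
  R[5]: 0 0 1 1 2 3 3 3 3 4 5
  R[6]: 0 0 1 2 3 4 4 4 4 5 6
  R[7]: 0 1 2 3 4 5 5 5 5 6 7
  R[8]: 0 1 2 3 4 5 5 5 6 7 8
  R[9]: 0 1 2 3 4 5 6 6 7 8 9
  R[10]: 0 1 2 3 4 5 6 7 8 9 10
  R[11]: 1 2 3 4 5 6 7 8 9 10 11

second differences of R give the permutation w = (5, 6, 3, 11, 10, 4, 2, 9, 7, 8, 1).

D(w) has 31 cells with 7 SE-corners; essential set:

[(2, 4, 0), (4, 10, 3), (5, 4, 1), (5, 9, 3), (6, 2, 0), (8, 8, 5), (10, 1, 0)]


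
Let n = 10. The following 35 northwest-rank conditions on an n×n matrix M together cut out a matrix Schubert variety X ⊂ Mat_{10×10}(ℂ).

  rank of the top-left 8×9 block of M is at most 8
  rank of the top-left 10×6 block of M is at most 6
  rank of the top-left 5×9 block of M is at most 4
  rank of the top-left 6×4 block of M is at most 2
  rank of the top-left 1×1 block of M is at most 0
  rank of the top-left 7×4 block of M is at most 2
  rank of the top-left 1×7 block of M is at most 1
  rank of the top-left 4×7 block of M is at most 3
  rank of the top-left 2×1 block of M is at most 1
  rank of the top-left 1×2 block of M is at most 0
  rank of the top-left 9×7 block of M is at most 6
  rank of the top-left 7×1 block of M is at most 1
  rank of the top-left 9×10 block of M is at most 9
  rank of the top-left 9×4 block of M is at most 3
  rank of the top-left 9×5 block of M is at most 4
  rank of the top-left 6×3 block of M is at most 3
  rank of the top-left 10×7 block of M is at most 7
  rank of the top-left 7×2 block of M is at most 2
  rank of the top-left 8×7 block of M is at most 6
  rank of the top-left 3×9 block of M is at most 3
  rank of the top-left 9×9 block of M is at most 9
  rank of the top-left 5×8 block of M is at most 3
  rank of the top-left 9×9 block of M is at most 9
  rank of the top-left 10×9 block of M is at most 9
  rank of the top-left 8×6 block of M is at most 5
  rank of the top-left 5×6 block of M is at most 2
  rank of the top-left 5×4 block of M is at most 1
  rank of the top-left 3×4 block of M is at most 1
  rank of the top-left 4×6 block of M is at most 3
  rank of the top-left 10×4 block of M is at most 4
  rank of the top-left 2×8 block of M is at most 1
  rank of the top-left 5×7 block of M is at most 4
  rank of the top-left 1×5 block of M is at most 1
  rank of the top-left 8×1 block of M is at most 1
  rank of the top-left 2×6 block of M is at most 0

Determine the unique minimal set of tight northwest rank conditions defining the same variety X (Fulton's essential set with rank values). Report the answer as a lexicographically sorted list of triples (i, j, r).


The tightest implied rank at each (i,j), from the 35 conditions:

  R[1]: 0 | 0 | 0 | 0 | 0 | 0 | 1 | 1 | 1 | 1
  R[2]: 0 | 0 | 0 | 0 | 0 | 0 | 1 | 1 | 2 | 2
  R[3]: 1 | 1 | 1 | 1 | 1 | 1 | 2 | 2 | 3 | 3
  R[4]: 1 | 1 | 1 | 1 | 2 | 2 | 3 | 3 | 4 | 4
  R[5]: 1 | 1 | 1 | 1 | 2 | 2 | 3 | 3 | 4 | 5
  R[6]: 1 | 2 | 2 | 2 | 3 | 3 | 4 | 4 | 5 | 6
  R[7]: 1 | 2 | 2 | 2 | 3 | 4 | 5 | 5 | 6 | 7
  R[8]: 1 | 2 | 3 | 3 | 4 | 5 | 6 | 6 | 7 | 8
  R[9]: 1 | 2 | 3 | 3 | 4 | 5 | 6 | 7 | 8 | 9
  R[10]: 1 | 2 | 3 | 4 | 5 | 6 | 7 | 8 | 9 | 10

second differences of R give the permutation w = (7, 9, 1, 5, 10, 2, 6, 3, 8, 4).

Fulton essential set (7 of the 24 Rothe cells):

[(2, 6, 0), (2, 8, 1), (5, 4, 1), (5, 6, 2), (5, 8, 3), (7, 4, 2), (9, 4, 3)]


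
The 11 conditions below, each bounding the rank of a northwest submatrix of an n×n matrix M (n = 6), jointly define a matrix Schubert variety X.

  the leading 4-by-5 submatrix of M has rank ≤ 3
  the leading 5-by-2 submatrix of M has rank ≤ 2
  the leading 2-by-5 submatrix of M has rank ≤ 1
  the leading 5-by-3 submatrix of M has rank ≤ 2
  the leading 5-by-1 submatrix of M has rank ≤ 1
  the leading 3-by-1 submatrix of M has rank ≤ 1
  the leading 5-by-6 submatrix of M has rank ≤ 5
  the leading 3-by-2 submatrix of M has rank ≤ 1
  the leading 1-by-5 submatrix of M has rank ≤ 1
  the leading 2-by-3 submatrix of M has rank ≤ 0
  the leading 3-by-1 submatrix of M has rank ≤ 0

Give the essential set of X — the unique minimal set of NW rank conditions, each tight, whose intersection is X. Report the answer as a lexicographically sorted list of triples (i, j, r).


Computing R[i][j] = min implied NW-rank bound (n=6, 11 conditions):

  i=1: 0 | 0 | 0 | 1 | 1 | 1
  i=2: 0 | 0 | 0 | 1 | 1 | 2
  i=3: 0 | 1 | 1 | 2 | 2 | 3
  i=4: 1 | 2 | 2 | 3 | 3 | 4
  i=5: 1 | 2 | 2 | 3 | 4 | 5
  i=6: 1 | 2 | 3 | 4 | 5 | 6

so w = (4, 6, 2, 1, 5, 3).

D(w) has 9 cells with 4 SE-corners; essential set:

[(2, 3, 0), (2, 5, 1), (3, 1, 0), (5, 3, 2)]


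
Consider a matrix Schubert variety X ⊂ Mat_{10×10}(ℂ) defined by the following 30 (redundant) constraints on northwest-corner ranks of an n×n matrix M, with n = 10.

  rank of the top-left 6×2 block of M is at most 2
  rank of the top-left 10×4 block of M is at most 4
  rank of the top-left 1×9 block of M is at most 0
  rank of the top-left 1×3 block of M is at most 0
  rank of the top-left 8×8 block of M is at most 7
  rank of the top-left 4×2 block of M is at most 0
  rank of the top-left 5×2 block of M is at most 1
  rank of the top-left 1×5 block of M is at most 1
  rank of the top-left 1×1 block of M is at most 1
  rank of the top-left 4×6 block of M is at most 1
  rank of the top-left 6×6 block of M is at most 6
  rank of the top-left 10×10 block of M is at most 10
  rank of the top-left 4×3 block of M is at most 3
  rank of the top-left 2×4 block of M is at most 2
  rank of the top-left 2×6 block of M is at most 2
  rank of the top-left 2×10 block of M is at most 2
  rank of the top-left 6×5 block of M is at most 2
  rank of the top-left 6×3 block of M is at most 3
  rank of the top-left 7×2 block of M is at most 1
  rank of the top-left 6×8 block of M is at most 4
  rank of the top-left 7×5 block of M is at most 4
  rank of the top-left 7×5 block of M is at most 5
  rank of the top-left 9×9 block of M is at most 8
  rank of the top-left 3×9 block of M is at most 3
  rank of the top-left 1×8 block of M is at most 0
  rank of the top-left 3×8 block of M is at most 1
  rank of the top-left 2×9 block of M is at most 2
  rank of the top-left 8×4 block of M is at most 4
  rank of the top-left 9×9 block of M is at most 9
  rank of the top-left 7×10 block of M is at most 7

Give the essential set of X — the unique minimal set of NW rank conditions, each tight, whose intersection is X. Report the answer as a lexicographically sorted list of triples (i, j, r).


Rank table r_w(10×10) implied by the 30 constraints:

  i=1: 0  0  0  0  0  0  0  0  0  1
  i=2: 0  0  1  1  1  1  1  1  1  2
  i=3: 0  0  1  1  1  1  1  1  2  3
  i=4: 0  0  1  1  1  1  2  2  3  4
  i=5: 1  1  2  2  2  2  3  3  4  5
  i=6: 1  1  2  2  2  3  4  4  5  6
  i=7: 1  1  2  3  3  4  5  5  6  7
  i=8: 1  2  3  4  4  5  6  6  7  8
  i=9: 1  2  3  4  5  6  7  7  8  9
  i=10: 1  2  3  4  5  6  7  8  9  10

second differences of R give the permutation w = (10, 3, 9, 7, 1, 6, 4, 2, 5, 8).

Rothe diagram D(w) (27 cells), 6 SE-corners (essential conditions):

[(1, 9, 0), (3, 8, 1), (4, 2, 0), (4, 6, 1), (6, 5, 2), (7, 2, 1)]


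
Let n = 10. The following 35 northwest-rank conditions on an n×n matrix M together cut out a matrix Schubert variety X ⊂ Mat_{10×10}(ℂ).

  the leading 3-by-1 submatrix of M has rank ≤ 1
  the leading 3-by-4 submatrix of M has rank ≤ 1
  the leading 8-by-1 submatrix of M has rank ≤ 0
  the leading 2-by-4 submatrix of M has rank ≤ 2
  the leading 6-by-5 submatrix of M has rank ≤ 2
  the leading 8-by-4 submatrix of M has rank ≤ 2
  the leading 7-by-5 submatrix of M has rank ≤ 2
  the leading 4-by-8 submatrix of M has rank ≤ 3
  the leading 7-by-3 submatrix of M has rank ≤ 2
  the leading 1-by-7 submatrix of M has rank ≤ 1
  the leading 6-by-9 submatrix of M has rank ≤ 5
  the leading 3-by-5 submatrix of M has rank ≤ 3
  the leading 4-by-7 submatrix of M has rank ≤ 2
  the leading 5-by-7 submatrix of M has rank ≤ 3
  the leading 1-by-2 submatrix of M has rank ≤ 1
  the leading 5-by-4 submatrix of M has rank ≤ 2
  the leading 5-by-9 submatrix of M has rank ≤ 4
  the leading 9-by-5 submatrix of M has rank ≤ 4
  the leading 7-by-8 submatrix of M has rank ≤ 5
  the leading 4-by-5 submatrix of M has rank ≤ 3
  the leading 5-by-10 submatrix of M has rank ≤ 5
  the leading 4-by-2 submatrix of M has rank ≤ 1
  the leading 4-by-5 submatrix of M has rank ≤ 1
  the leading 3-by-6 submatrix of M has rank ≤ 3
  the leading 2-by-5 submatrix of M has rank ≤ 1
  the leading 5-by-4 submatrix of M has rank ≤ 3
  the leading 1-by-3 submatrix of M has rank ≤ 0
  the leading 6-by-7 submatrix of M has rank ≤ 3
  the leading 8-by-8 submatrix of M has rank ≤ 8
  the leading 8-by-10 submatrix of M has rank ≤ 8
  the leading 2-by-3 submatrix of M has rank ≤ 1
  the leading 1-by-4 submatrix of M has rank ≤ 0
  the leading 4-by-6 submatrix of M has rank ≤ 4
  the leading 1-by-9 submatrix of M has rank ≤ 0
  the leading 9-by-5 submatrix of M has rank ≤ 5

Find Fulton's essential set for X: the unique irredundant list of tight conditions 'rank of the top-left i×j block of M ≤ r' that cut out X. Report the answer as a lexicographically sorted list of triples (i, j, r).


Computing R[i][j] = min implied NW-rank bound (n=10, 35 conditions):

  row 1: 0 | 0 | 0 | 0 | 0 | 0 | 0 | 0 | 0 | 1
  row 2: 0 | 1 | 1 | 1 | 1 | 1 | 1 | 1 | 1 | 2
  row 3: 0 | 1 | 1 | 1 | 1 | 2 | 2 | 2 | 2 | 3
  row 4: 0 | 1 | 1 | 1 | 1 | 2 | 2 | 3 | 3 | 4
  row 5: 0 | 1 | 2 | 2 | 2 | 3 | 3 | 4 | 4 | 5
  row 6: 0 | 1 | 2 | 2 | 2 | 3 | 3 | 4 | 5 | 6
  row 7: 0 | 1 | 2 | 2 | 2 | 3 | 4 | 5 | 6 | 7
  row 8: 0 | 1 | 2 | 2 | 3 | 4 | 5 | 6 | 7 | 8
  row 9: 1 | 2 | 3 | 3 | 4 | 5 | 6 | 7 | 8 | 9
  row 10: 1 | 2 | 3 | 4 | 5 | 6 | 7 | 8 | 9 | 10

second differences of R give the permutation w = (10, 2, 6, 8, 3, 9, 7, 5, 1, 4).

Rothe diagram D(w) (29 cells), 7 SE-corners (essential conditions):

[(1, 9, 0), (4, 5, 1), (4, 7, 2), (6, 7, 3), (7, 5, 2), (8, 1, 0), (8, 4, 2)]


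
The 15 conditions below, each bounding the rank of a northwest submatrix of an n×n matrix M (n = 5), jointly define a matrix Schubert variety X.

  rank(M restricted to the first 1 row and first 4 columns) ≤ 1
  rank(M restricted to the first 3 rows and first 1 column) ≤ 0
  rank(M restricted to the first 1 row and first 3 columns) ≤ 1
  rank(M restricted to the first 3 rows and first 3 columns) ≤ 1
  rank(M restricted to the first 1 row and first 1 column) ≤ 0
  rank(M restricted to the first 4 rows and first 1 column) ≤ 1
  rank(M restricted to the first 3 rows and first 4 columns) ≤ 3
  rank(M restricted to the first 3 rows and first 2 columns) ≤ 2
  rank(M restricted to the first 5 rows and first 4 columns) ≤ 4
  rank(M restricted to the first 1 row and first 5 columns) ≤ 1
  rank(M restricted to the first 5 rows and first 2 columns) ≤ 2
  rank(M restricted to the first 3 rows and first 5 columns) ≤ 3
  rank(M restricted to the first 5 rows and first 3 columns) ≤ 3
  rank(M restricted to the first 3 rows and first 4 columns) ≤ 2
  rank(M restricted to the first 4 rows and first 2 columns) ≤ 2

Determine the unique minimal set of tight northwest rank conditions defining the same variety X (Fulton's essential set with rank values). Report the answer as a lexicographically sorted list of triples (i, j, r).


Reconstructing r_w from the 15 given conditions:

  row 1: 0 1 1 1 1
  row 2: 0 1 1 2 2
  row 3: 0 1 1 2 3
  row 4: 1 2 2 3 4
  row 5: 1 2 3 4 5

giving w = (2, 4, 5, 1, 3) via Δ²R.

Rothe diagram D(w) (5 cells), 2 SE-corners (essential conditions):

[(3, 1, 0), (3, 3, 1)]


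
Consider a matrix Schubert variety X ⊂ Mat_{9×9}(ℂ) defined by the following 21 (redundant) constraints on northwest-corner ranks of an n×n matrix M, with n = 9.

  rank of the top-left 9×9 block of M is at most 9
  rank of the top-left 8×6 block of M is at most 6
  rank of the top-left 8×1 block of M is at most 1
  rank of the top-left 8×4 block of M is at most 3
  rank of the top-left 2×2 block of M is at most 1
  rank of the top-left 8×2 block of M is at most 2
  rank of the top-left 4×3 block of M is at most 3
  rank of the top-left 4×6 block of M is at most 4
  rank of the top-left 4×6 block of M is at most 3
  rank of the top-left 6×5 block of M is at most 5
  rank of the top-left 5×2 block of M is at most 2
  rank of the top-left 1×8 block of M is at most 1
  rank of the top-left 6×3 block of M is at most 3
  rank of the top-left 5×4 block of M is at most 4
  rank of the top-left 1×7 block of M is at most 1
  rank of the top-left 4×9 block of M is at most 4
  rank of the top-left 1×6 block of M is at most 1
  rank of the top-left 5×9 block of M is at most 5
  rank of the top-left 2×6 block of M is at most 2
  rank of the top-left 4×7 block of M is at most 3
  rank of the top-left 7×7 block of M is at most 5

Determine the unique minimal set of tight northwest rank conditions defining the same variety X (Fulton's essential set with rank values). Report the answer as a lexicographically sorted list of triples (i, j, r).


Propagating the 21 rank bounds to every northwest block:

  i=1: 1  1  1  1  1  1  1  1  1
  i=2: 1  1  2  2  2  2  2  2  2
  i=3: 1  2  3  3  3  3  3  3  3
  i=4: 1  2  3  3  3  3  3  4  4
  i=5: 1  2  3  3  4  4  4  5  5
  i=6: 1  2  3  3  4  5  5  6  6
  i=7: 1  2  3  3  4  5  5  6  7
  i=8: 1  2  3  3  4  5  6  7  8
  i=9: 1  2  3  4  5  6  7  8  9

so w = (1, 3, 2, 8, 5, 6, 9, 7, 4).

Rothe diagram D(w) (10 cells), 4 SE-corners (essential conditions):

[(2, 2, 1), (4, 7, 3), (7, 7, 5), (8, 4, 3)]


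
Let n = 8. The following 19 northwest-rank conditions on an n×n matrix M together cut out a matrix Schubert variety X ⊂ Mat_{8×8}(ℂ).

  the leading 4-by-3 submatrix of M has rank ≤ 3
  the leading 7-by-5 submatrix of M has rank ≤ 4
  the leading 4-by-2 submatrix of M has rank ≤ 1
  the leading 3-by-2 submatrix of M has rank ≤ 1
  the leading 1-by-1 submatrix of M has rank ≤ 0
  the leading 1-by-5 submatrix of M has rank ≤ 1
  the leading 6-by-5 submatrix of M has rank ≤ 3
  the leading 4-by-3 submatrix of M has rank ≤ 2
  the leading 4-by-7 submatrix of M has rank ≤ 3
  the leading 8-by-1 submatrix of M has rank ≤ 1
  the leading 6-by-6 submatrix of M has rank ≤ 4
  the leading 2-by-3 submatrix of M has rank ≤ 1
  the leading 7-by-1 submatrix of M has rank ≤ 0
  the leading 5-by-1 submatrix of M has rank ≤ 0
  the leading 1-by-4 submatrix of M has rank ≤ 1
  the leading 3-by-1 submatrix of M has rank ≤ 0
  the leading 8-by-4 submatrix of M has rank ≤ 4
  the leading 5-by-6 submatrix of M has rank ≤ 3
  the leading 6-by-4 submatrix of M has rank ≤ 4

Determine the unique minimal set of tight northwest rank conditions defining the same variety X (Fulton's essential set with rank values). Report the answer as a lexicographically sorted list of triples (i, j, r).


Reconstructing r_w from the 19 given conditions:

  R[1]: 0 1 1 1 1 1 1 1
  R[2]: 0 1 1 2 2 2 2 2
  R[3]: 0 1 2 3 3 3 3 3
  R[4]: 0 1 2 3 3 3 3 4
  R[5]: 0 1 2 3 3 3 4 5
  R[6]: 0 1 2 3 3 4 5 6
  R[7]: 0 1 2 3 4 5 6 7
  R[8]: 1 2 3 4 5 6 7 8

second differences of R give the permutation w = (2, 4, 3, 8, 7, 6, 5, 1).

ℓ(w)=14; the 5 essential cells (i,j,r):

[(2, 3, 1), (4, 7, 3), (5, 6, 3), (6, 5, 3), (7, 1, 0)]


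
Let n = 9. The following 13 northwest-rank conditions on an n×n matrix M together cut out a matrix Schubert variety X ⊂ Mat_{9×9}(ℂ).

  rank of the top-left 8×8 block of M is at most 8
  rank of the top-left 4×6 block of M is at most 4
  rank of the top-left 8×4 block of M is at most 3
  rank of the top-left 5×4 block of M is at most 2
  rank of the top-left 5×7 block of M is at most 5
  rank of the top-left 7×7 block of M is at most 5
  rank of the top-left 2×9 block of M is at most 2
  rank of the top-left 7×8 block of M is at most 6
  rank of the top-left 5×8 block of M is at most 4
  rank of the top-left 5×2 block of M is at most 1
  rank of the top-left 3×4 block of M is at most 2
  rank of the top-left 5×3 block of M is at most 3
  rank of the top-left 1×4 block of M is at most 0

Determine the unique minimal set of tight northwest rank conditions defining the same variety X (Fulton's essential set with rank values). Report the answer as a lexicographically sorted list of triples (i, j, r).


Reconstructing r_w from the 13 given conditions:

  row 1: 0 0 0 0 1 1 1 1 1
  row 2: 1 1 1 1 2 2 2 2 2
  row 3: 1 1 2 2 3 3 3 3 3
  row 4: 1 1 2 2 3 4 4 4 4
  row 5: 1 1 2 2 3 4 4 4 5
  row 6: 1 2 3 3 4 5 5 5 6
  row 7: 1 2 3 3 4 5 5 6 7
  row 8: 1 2 3 3 4 5 6 7 8
  row 9: 1 2 3 4 5 6 7 8 9

reading off 1-entries of Δ²R: w = (5, 1, 3, 6, 9, 2, 8, 7, 4).

ℓ(w)=14; the 6 essential cells (i,j,r):

[(1, 4, 0), (5, 2, 1), (5, 4, 2), (5, 8, 4), (7, 7, 5), (8, 4, 3)]


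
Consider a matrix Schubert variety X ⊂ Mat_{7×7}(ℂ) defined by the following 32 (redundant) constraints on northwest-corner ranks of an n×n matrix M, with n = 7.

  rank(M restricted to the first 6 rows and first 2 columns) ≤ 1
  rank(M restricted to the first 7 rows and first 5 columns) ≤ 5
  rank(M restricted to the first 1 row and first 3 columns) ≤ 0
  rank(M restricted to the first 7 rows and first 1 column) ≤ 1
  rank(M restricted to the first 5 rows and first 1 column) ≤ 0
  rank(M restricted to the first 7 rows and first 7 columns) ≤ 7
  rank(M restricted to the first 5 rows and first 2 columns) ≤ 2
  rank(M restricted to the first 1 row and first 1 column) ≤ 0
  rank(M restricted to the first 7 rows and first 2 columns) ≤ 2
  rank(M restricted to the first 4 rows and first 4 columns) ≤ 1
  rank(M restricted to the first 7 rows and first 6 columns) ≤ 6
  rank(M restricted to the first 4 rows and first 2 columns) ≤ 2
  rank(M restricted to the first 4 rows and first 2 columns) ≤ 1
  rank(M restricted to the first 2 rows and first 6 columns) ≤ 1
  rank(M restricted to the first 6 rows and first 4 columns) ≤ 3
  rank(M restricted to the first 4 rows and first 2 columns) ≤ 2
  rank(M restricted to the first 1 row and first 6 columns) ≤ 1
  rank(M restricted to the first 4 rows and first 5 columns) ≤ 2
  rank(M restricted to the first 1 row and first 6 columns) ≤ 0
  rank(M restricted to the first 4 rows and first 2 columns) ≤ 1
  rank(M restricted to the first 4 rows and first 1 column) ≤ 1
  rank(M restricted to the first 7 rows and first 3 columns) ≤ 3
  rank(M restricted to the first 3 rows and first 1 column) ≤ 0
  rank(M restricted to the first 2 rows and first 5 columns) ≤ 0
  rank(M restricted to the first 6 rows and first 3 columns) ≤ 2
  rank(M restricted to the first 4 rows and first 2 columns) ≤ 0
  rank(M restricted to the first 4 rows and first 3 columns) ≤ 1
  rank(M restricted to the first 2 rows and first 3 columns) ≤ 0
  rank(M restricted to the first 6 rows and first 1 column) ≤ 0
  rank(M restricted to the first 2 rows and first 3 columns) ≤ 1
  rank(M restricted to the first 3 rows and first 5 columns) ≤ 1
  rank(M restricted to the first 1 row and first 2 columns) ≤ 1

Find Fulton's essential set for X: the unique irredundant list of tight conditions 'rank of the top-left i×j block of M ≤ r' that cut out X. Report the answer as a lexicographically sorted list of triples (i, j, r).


Recovering R(i,j) via the rank-extension bound from the 32 conditions:

  row 1: 0, 0, 0, 0, 0, 0, 1
  row 2: 0, 0, 0, 0, 0, 1, 2
  row 3: 0, 0, 1, 1, 1, 2, 3
  row 4: 0, 0, 1, 1, 2, 3, 4
  row 5: 0, 1, 2, 2, 3, 4, 5
  row 6: 0, 1, 2, 3, 4, 5, 6
  row 7: 1, 2, 3, 4, 5, 6, 7

second differences of R give the permutation w = (7, 6, 3, 5, 2, 4, 1).

|D(w)|=18, |Ess(w)|=5:

[(1, 6, 0), (2, 5, 0), (4, 2, 0), (4, 4, 1), (6, 1, 0)]
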